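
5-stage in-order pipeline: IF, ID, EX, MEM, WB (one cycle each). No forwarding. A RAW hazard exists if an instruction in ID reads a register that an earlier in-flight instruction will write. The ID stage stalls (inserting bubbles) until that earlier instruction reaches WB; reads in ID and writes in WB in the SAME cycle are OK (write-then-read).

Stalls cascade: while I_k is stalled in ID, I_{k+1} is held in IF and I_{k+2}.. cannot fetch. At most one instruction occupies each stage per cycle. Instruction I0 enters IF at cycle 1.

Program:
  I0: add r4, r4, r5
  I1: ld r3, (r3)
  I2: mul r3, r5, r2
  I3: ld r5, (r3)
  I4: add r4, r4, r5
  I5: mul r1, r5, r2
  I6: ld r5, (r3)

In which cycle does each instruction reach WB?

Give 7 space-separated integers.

Answer: 5 6 7 10 13 14 15

Derivation:
I0 add r4 <- r4,r5: IF@1 ID@2 stall=0 (-) EX@3 MEM@4 WB@5
I1 ld r3 <- r3: IF@2 ID@3 stall=0 (-) EX@4 MEM@5 WB@6
I2 mul r3 <- r5,r2: IF@3 ID@4 stall=0 (-) EX@5 MEM@6 WB@7
I3 ld r5 <- r3: IF@4 ID@5 stall=2 (RAW on I2.r3 (WB@7)) EX@8 MEM@9 WB@10
I4 add r4 <- r4,r5: IF@5 ID@8 stall=2 (RAW on I3.r5 (WB@10)) EX@11 MEM@12 WB@13
I5 mul r1 <- r5,r2: IF@8 ID@11 stall=0 (-) EX@12 MEM@13 WB@14
I6 ld r5 <- r3: IF@11 ID@12 stall=0 (-) EX@13 MEM@14 WB@15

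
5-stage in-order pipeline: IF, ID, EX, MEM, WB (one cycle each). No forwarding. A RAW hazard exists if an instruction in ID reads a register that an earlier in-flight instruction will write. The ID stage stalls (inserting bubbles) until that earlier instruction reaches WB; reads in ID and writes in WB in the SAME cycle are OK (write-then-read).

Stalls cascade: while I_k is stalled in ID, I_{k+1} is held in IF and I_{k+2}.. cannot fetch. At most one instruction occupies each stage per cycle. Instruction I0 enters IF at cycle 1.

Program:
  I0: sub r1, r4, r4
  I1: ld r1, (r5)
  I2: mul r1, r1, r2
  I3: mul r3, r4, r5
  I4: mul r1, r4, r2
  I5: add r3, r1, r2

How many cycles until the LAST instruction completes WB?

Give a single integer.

Answer: 14

Derivation:
I0 sub r1 <- r4,r4: IF@1 ID@2 stall=0 (-) EX@3 MEM@4 WB@5
I1 ld r1 <- r5: IF@2 ID@3 stall=0 (-) EX@4 MEM@5 WB@6
I2 mul r1 <- r1,r2: IF@3 ID@4 stall=2 (RAW on I1.r1 (WB@6)) EX@7 MEM@8 WB@9
I3 mul r3 <- r4,r5: IF@4 ID@7 stall=0 (-) EX@8 MEM@9 WB@10
I4 mul r1 <- r4,r2: IF@7 ID@8 stall=0 (-) EX@9 MEM@10 WB@11
I5 add r3 <- r1,r2: IF@8 ID@9 stall=2 (RAW on I4.r1 (WB@11)) EX@12 MEM@13 WB@14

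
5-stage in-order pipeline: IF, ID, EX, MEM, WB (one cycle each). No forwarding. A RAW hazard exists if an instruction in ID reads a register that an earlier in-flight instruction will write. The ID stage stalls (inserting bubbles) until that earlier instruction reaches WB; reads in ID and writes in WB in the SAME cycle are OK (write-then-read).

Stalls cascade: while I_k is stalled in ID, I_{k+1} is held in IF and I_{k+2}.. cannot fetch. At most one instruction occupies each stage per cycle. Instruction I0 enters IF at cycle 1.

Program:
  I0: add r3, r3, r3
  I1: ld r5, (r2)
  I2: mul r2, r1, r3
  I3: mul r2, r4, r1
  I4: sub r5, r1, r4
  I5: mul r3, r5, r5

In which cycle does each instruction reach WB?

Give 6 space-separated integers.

I0 add r3 <- r3,r3: IF@1 ID@2 stall=0 (-) EX@3 MEM@4 WB@5
I1 ld r5 <- r2: IF@2 ID@3 stall=0 (-) EX@4 MEM@5 WB@6
I2 mul r2 <- r1,r3: IF@3 ID@4 stall=1 (RAW on I0.r3 (WB@5)) EX@6 MEM@7 WB@8
I3 mul r2 <- r4,r1: IF@4 ID@6 stall=0 (-) EX@7 MEM@8 WB@9
I4 sub r5 <- r1,r4: IF@6 ID@7 stall=0 (-) EX@8 MEM@9 WB@10
I5 mul r3 <- r5,r5: IF@7 ID@8 stall=2 (RAW on I4.r5 (WB@10)) EX@11 MEM@12 WB@13

Answer: 5 6 8 9 10 13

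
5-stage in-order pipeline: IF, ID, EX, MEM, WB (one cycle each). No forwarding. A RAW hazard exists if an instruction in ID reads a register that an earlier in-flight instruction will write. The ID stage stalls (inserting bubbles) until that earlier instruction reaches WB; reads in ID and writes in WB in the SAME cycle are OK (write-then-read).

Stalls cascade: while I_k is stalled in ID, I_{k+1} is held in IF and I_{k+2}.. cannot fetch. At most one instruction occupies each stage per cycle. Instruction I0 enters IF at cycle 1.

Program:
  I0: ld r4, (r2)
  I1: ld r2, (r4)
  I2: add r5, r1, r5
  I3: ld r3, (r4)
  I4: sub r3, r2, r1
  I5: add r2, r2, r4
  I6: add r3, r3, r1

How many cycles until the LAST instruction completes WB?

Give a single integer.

I0 ld r4 <- r2: IF@1 ID@2 stall=0 (-) EX@3 MEM@4 WB@5
I1 ld r2 <- r4: IF@2 ID@3 stall=2 (RAW on I0.r4 (WB@5)) EX@6 MEM@7 WB@8
I2 add r5 <- r1,r5: IF@3 ID@6 stall=0 (-) EX@7 MEM@8 WB@9
I3 ld r3 <- r4: IF@6 ID@7 stall=0 (-) EX@8 MEM@9 WB@10
I4 sub r3 <- r2,r1: IF@7 ID@8 stall=0 (-) EX@9 MEM@10 WB@11
I5 add r2 <- r2,r4: IF@8 ID@9 stall=0 (-) EX@10 MEM@11 WB@12
I6 add r3 <- r3,r1: IF@9 ID@10 stall=1 (RAW on I4.r3 (WB@11)) EX@12 MEM@13 WB@14

Answer: 14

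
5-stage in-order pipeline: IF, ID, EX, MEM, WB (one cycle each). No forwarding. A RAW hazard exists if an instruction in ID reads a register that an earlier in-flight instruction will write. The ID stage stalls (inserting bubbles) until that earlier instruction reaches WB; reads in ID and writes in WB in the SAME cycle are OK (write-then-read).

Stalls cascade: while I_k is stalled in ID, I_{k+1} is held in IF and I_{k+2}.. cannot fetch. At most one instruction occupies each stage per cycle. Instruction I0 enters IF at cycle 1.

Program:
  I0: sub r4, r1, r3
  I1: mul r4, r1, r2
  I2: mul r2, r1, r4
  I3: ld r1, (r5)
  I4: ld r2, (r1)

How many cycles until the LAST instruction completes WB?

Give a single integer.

I0 sub r4 <- r1,r3: IF@1 ID@2 stall=0 (-) EX@3 MEM@4 WB@5
I1 mul r4 <- r1,r2: IF@2 ID@3 stall=0 (-) EX@4 MEM@5 WB@6
I2 mul r2 <- r1,r4: IF@3 ID@4 stall=2 (RAW on I1.r4 (WB@6)) EX@7 MEM@8 WB@9
I3 ld r1 <- r5: IF@4 ID@7 stall=0 (-) EX@8 MEM@9 WB@10
I4 ld r2 <- r1: IF@7 ID@8 stall=2 (RAW on I3.r1 (WB@10)) EX@11 MEM@12 WB@13

Answer: 13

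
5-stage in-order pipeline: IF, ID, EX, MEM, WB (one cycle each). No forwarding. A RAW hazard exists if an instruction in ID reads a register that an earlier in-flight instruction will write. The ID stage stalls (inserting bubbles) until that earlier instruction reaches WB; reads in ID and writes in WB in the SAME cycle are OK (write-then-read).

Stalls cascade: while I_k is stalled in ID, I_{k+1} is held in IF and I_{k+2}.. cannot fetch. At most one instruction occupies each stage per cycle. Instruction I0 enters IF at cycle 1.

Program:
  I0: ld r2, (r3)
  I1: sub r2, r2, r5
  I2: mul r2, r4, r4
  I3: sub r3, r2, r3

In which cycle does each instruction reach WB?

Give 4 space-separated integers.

I0 ld r2 <- r3: IF@1 ID@2 stall=0 (-) EX@3 MEM@4 WB@5
I1 sub r2 <- r2,r5: IF@2 ID@3 stall=2 (RAW on I0.r2 (WB@5)) EX@6 MEM@7 WB@8
I2 mul r2 <- r4,r4: IF@3 ID@6 stall=0 (-) EX@7 MEM@8 WB@9
I3 sub r3 <- r2,r3: IF@6 ID@7 stall=2 (RAW on I2.r2 (WB@9)) EX@10 MEM@11 WB@12

Answer: 5 8 9 12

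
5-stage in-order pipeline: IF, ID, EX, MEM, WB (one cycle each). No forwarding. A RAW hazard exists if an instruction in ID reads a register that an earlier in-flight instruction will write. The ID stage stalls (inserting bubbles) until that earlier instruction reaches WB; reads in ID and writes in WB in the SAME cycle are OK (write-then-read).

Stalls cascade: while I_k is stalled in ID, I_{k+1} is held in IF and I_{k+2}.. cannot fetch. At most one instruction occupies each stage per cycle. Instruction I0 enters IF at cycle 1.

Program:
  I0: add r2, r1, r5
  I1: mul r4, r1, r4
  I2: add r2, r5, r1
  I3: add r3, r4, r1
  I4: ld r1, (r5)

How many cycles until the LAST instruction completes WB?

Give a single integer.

Answer: 10

Derivation:
I0 add r2 <- r1,r5: IF@1 ID@2 stall=0 (-) EX@3 MEM@4 WB@5
I1 mul r4 <- r1,r4: IF@2 ID@3 stall=0 (-) EX@4 MEM@5 WB@6
I2 add r2 <- r5,r1: IF@3 ID@4 stall=0 (-) EX@5 MEM@6 WB@7
I3 add r3 <- r4,r1: IF@4 ID@5 stall=1 (RAW on I1.r4 (WB@6)) EX@7 MEM@8 WB@9
I4 ld r1 <- r5: IF@5 ID@7 stall=0 (-) EX@8 MEM@9 WB@10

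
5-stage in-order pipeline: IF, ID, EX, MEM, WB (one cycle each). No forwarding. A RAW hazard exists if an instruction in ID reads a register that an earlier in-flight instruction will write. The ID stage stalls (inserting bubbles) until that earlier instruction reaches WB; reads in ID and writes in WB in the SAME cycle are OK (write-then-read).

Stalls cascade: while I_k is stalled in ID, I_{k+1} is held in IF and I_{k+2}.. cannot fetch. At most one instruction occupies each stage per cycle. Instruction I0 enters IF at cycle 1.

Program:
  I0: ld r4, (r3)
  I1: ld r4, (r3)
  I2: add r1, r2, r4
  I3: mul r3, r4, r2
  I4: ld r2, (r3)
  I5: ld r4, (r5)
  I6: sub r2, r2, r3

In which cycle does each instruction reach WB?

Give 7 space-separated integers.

I0 ld r4 <- r3: IF@1 ID@2 stall=0 (-) EX@3 MEM@4 WB@5
I1 ld r4 <- r3: IF@2 ID@3 stall=0 (-) EX@4 MEM@5 WB@6
I2 add r1 <- r2,r4: IF@3 ID@4 stall=2 (RAW on I1.r4 (WB@6)) EX@7 MEM@8 WB@9
I3 mul r3 <- r4,r2: IF@4 ID@7 stall=0 (-) EX@8 MEM@9 WB@10
I4 ld r2 <- r3: IF@7 ID@8 stall=2 (RAW on I3.r3 (WB@10)) EX@11 MEM@12 WB@13
I5 ld r4 <- r5: IF@8 ID@11 stall=0 (-) EX@12 MEM@13 WB@14
I6 sub r2 <- r2,r3: IF@11 ID@12 stall=1 (RAW on I4.r2 (WB@13)) EX@14 MEM@15 WB@16

Answer: 5 6 9 10 13 14 16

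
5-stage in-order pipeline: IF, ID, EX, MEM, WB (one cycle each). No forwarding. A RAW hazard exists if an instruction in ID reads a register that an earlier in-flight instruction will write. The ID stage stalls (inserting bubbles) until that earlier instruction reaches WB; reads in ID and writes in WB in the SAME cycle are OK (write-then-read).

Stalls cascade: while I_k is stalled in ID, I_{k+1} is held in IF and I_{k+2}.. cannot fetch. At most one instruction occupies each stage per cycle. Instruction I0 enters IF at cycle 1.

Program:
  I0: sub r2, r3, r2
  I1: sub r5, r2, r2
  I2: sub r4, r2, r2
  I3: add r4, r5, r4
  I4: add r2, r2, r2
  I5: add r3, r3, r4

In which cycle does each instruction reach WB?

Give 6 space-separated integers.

Answer: 5 8 9 12 13 15

Derivation:
I0 sub r2 <- r3,r2: IF@1 ID@2 stall=0 (-) EX@3 MEM@4 WB@5
I1 sub r5 <- r2,r2: IF@2 ID@3 stall=2 (RAW on I0.r2 (WB@5)) EX@6 MEM@7 WB@8
I2 sub r4 <- r2,r2: IF@3 ID@6 stall=0 (-) EX@7 MEM@8 WB@9
I3 add r4 <- r5,r4: IF@6 ID@7 stall=2 (RAW on I2.r4 (WB@9)) EX@10 MEM@11 WB@12
I4 add r2 <- r2,r2: IF@7 ID@10 stall=0 (-) EX@11 MEM@12 WB@13
I5 add r3 <- r3,r4: IF@10 ID@11 stall=1 (RAW on I3.r4 (WB@12)) EX@13 MEM@14 WB@15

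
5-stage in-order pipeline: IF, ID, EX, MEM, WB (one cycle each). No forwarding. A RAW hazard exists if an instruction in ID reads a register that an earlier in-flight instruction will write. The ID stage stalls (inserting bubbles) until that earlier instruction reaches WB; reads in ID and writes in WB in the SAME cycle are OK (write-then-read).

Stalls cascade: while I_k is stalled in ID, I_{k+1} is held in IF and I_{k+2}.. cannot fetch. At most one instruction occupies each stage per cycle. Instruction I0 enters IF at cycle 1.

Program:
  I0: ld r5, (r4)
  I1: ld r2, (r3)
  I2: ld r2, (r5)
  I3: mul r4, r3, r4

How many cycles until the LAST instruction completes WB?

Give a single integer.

I0 ld r5 <- r4: IF@1 ID@2 stall=0 (-) EX@3 MEM@4 WB@5
I1 ld r2 <- r3: IF@2 ID@3 stall=0 (-) EX@4 MEM@5 WB@6
I2 ld r2 <- r5: IF@3 ID@4 stall=1 (RAW on I0.r5 (WB@5)) EX@6 MEM@7 WB@8
I3 mul r4 <- r3,r4: IF@4 ID@6 stall=0 (-) EX@7 MEM@8 WB@9

Answer: 9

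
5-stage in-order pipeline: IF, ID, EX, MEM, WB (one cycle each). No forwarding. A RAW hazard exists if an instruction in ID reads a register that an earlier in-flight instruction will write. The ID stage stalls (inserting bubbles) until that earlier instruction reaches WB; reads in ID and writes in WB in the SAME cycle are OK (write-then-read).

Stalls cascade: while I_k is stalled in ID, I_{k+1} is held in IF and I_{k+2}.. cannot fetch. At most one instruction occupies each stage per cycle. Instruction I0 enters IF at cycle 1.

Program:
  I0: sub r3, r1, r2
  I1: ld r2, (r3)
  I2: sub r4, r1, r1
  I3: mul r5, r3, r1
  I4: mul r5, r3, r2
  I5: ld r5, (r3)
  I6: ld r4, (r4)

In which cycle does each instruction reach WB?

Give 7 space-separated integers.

I0 sub r3 <- r1,r2: IF@1 ID@2 stall=0 (-) EX@3 MEM@4 WB@5
I1 ld r2 <- r3: IF@2 ID@3 stall=2 (RAW on I0.r3 (WB@5)) EX@6 MEM@7 WB@8
I2 sub r4 <- r1,r1: IF@3 ID@6 stall=0 (-) EX@7 MEM@8 WB@9
I3 mul r5 <- r3,r1: IF@6 ID@7 stall=0 (-) EX@8 MEM@9 WB@10
I4 mul r5 <- r3,r2: IF@7 ID@8 stall=0 (-) EX@9 MEM@10 WB@11
I5 ld r5 <- r3: IF@8 ID@9 stall=0 (-) EX@10 MEM@11 WB@12
I6 ld r4 <- r4: IF@9 ID@10 stall=0 (-) EX@11 MEM@12 WB@13

Answer: 5 8 9 10 11 12 13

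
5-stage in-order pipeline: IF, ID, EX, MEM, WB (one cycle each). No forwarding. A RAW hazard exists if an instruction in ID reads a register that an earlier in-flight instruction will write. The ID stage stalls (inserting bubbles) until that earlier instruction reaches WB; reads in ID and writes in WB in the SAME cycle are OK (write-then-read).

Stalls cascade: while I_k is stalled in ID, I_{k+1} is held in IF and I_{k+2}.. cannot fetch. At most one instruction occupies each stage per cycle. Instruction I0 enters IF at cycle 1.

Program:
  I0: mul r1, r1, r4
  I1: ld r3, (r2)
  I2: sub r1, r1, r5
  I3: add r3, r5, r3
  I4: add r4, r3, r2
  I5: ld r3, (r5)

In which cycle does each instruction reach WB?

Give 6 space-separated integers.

Answer: 5 6 8 9 12 13

Derivation:
I0 mul r1 <- r1,r4: IF@1 ID@2 stall=0 (-) EX@3 MEM@4 WB@5
I1 ld r3 <- r2: IF@2 ID@3 stall=0 (-) EX@4 MEM@5 WB@6
I2 sub r1 <- r1,r5: IF@3 ID@4 stall=1 (RAW on I0.r1 (WB@5)) EX@6 MEM@7 WB@8
I3 add r3 <- r5,r3: IF@4 ID@6 stall=0 (-) EX@7 MEM@8 WB@9
I4 add r4 <- r3,r2: IF@6 ID@7 stall=2 (RAW on I3.r3 (WB@9)) EX@10 MEM@11 WB@12
I5 ld r3 <- r5: IF@7 ID@10 stall=0 (-) EX@11 MEM@12 WB@13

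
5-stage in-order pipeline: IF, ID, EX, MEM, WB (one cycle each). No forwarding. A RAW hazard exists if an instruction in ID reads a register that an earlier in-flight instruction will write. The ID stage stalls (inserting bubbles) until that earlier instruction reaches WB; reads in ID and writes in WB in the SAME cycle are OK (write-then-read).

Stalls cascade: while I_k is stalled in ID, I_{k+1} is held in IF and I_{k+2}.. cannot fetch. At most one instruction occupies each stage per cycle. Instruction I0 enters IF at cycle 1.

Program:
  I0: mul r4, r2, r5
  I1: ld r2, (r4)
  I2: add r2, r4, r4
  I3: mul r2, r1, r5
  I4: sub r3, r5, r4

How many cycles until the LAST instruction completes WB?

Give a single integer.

I0 mul r4 <- r2,r5: IF@1 ID@2 stall=0 (-) EX@3 MEM@4 WB@5
I1 ld r2 <- r4: IF@2 ID@3 stall=2 (RAW on I0.r4 (WB@5)) EX@6 MEM@7 WB@8
I2 add r2 <- r4,r4: IF@3 ID@6 stall=0 (-) EX@7 MEM@8 WB@9
I3 mul r2 <- r1,r5: IF@6 ID@7 stall=0 (-) EX@8 MEM@9 WB@10
I4 sub r3 <- r5,r4: IF@7 ID@8 stall=0 (-) EX@9 MEM@10 WB@11

Answer: 11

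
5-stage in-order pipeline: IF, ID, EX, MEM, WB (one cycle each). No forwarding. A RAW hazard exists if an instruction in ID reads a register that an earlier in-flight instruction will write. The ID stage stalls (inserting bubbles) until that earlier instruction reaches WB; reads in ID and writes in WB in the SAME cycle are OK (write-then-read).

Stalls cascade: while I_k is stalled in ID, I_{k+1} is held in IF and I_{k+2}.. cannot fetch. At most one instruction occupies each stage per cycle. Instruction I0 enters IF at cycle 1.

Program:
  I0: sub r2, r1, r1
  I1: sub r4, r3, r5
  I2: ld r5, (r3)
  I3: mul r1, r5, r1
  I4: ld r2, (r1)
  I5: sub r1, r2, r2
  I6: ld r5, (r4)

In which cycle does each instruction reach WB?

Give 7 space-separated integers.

I0 sub r2 <- r1,r1: IF@1 ID@2 stall=0 (-) EX@3 MEM@4 WB@5
I1 sub r4 <- r3,r5: IF@2 ID@3 stall=0 (-) EX@4 MEM@5 WB@6
I2 ld r5 <- r3: IF@3 ID@4 stall=0 (-) EX@5 MEM@6 WB@7
I3 mul r1 <- r5,r1: IF@4 ID@5 stall=2 (RAW on I2.r5 (WB@7)) EX@8 MEM@9 WB@10
I4 ld r2 <- r1: IF@5 ID@8 stall=2 (RAW on I3.r1 (WB@10)) EX@11 MEM@12 WB@13
I5 sub r1 <- r2,r2: IF@8 ID@11 stall=2 (RAW on I4.r2 (WB@13)) EX@14 MEM@15 WB@16
I6 ld r5 <- r4: IF@11 ID@14 stall=0 (-) EX@15 MEM@16 WB@17

Answer: 5 6 7 10 13 16 17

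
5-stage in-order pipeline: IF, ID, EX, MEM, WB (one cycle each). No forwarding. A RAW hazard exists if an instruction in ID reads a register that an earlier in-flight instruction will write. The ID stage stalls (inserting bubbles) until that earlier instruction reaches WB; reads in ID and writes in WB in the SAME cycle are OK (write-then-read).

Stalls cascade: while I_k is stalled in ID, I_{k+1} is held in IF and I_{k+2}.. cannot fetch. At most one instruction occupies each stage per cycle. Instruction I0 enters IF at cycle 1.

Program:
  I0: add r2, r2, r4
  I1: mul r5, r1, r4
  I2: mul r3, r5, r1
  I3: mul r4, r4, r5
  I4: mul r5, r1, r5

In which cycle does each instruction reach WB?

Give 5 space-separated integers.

Answer: 5 6 9 10 11

Derivation:
I0 add r2 <- r2,r4: IF@1 ID@2 stall=0 (-) EX@3 MEM@4 WB@5
I1 mul r5 <- r1,r4: IF@2 ID@3 stall=0 (-) EX@4 MEM@5 WB@6
I2 mul r3 <- r5,r1: IF@3 ID@4 stall=2 (RAW on I1.r5 (WB@6)) EX@7 MEM@8 WB@9
I3 mul r4 <- r4,r5: IF@4 ID@7 stall=0 (-) EX@8 MEM@9 WB@10
I4 mul r5 <- r1,r5: IF@7 ID@8 stall=0 (-) EX@9 MEM@10 WB@11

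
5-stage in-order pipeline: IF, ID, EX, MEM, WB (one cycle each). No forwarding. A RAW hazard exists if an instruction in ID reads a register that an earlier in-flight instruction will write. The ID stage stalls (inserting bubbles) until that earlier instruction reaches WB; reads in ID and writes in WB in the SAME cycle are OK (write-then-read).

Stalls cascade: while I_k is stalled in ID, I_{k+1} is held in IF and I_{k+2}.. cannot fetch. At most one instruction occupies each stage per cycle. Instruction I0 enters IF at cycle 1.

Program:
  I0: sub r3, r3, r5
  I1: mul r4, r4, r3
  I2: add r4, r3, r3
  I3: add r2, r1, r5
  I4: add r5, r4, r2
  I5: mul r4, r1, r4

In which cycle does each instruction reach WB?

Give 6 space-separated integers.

Answer: 5 8 9 10 13 14

Derivation:
I0 sub r3 <- r3,r5: IF@1 ID@2 stall=0 (-) EX@3 MEM@4 WB@5
I1 mul r4 <- r4,r3: IF@2 ID@3 stall=2 (RAW on I0.r3 (WB@5)) EX@6 MEM@7 WB@8
I2 add r4 <- r3,r3: IF@3 ID@6 stall=0 (-) EX@7 MEM@8 WB@9
I3 add r2 <- r1,r5: IF@6 ID@7 stall=0 (-) EX@8 MEM@9 WB@10
I4 add r5 <- r4,r2: IF@7 ID@8 stall=2 (RAW on I3.r2 (WB@10)) EX@11 MEM@12 WB@13
I5 mul r4 <- r1,r4: IF@8 ID@11 stall=0 (-) EX@12 MEM@13 WB@14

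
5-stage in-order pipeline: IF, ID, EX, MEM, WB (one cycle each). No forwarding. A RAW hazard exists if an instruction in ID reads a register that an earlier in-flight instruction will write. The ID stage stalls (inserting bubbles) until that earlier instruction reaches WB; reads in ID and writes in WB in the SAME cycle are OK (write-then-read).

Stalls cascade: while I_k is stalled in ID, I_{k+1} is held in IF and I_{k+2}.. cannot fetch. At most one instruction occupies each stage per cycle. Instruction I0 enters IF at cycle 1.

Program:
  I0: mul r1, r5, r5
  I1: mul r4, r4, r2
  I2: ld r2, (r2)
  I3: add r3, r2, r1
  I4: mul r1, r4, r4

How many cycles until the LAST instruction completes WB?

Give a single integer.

I0 mul r1 <- r5,r5: IF@1 ID@2 stall=0 (-) EX@3 MEM@4 WB@5
I1 mul r4 <- r4,r2: IF@2 ID@3 stall=0 (-) EX@4 MEM@5 WB@6
I2 ld r2 <- r2: IF@3 ID@4 stall=0 (-) EX@5 MEM@6 WB@7
I3 add r3 <- r2,r1: IF@4 ID@5 stall=2 (RAW on I2.r2 (WB@7)) EX@8 MEM@9 WB@10
I4 mul r1 <- r4,r4: IF@5 ID@8 stall=0 (-) EX@9 MEM@10 WB@11

Answer: 11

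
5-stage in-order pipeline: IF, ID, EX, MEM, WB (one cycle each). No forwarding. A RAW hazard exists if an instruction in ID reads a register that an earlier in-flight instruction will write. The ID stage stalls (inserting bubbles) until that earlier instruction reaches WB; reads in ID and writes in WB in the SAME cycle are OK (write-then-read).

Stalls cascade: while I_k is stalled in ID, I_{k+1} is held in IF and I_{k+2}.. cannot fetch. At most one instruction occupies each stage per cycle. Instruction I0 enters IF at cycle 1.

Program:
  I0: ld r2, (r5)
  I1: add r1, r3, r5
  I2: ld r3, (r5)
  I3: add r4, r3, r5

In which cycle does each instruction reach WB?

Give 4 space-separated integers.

Answer: 5 6 7 10

Derivation:
I0 ld r2 <- r5: IF@1 ID@2 stall=0 (-) EX@3 MEM@4 WB@5
I1 add r1 <- r3,r5: IF@2 ID@3 stall=0 (-) EX@4 MEM@5 WB@6
I2 ld r3 <- r5: IF@3 ID@4 stall=0 (-) EX@5 MEM@6 WB@7
I3 add r4 <- r3,r5: IF@4 ID@5 stall=2 (RAW on I2.r3 (WB@7)) EX@8 MEM@9 WB@10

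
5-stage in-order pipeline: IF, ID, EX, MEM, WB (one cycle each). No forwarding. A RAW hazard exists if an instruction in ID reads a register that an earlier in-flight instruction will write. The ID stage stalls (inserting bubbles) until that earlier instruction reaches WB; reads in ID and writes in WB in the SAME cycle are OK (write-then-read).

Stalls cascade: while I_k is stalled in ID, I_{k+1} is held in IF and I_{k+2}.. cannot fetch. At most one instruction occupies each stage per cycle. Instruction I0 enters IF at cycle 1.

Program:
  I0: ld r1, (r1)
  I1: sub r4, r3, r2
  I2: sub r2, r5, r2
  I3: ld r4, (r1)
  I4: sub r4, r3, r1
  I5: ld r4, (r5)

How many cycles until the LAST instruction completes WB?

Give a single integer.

Answer: 10

Derivation:
I0 ld r1 <- r1: IF@1 ID@2 stall=0 (-) EX@3 MEM@4 WB@5
I1 sub r4 <- r3,r2: IF@2 ID@3 stall=0 (-) EX@4 MEM@5 WB@6
I2 sub r2 <- r5,r2: IF@3 ID@4 stall=0 (-) EX@5 MEM@6 WB@7
I3 ld r4 <- r1: IF@4 ID@5 stall=0 (-) EX@6 MEM@7 WB@8
I4 sub r4 <- r3,r1: IF@5 ID@6 stall=0 (-) EX@7 MEM@8 WB@9
I5 ld r4 <- r5: IF@6 ID@7 stall=0 (-) EX@8 MEM@9 WB@10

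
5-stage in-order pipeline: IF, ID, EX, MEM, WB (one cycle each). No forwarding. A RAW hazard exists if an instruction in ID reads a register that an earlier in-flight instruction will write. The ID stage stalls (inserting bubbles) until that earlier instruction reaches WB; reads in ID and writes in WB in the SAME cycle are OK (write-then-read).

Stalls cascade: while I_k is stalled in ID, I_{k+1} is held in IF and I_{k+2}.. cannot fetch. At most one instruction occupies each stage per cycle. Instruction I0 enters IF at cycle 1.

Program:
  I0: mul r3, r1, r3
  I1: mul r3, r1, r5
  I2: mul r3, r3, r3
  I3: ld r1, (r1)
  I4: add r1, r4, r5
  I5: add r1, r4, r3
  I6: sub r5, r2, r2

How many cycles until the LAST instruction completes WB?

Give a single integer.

Answer: 13

Derivation:
I0 mul r3 <- r1,r3: IF@1 ID@2 stall=0 (-) EX@3 MEM@4 WB@5
I1 mul r3 <- r1,r5: IF@2 ID@3 stall=0 (-) EX@4 MEM@5 WB@6
I2 mul r3 <- r3,r3: IF@3 ID@4 stall=2 (RAW on I1.r3 (WB@6)) EX@7 MEM@8 WB@9
I3 ld r1 <- r1: IF@4 ID@7 stall=0 (-) EX@8 MEM@9 WB@10
I4 add r1 <- r4,r5: IF@7 ID@8 stall=0 (-) EX@9 MEM@10 WB@11
I5 add r1 <- r4,r3: IF@8 ID@9 stall=0 (-) EX@10 MEM@11 WB@12
I6 sub r5 <- r2,r2: IF@9 ID@10 stall=0 (-) EX@11 MEM@12 WB@13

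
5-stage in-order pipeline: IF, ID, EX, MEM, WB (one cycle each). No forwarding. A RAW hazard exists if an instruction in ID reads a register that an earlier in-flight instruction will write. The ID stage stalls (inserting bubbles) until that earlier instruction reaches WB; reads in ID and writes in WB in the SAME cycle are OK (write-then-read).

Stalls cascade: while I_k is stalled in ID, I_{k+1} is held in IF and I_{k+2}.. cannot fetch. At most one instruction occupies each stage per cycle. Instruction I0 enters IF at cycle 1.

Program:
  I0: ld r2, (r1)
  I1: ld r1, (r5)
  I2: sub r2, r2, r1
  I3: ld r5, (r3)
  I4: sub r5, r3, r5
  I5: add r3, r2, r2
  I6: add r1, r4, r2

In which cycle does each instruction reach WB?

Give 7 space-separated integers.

Answer: 5 6 9 10 13 14 15

Derivation:
I0 ld r2 <- r1: IF@1 ID@2 stall=0 (-) EX@3 MEM@4 WB@5
I1 ld r1 <- r5: IF@2 ID@3 stall=0 (-) EX@4 MEM@5 WB@6
I2 sub r2 <- r2,r1: IF@3 ID@4 stall=2 (RAW on I1.r1 (WB@6)) EX@7 MEM@8 WB@9
I3 ld r5 <- r3: IF@4 ID@7 stall=0 (-) EX@8 MEM@9 WB@10
I4 sub r5 <- r3,r5: IF@7 ID@8 stall=2 (RAW on I3.r5 (WB@10)) EX@11 MEM@12 WB@13
I5 add r3 <- r2,r2: IF@8 ID@11 stall=0 (-) EX@12 MEM@13 WB@14
I6 add r1 <- r4,r2: IF@11 ID@12 stall=0 (-) EX@13 MEM@14 WB@15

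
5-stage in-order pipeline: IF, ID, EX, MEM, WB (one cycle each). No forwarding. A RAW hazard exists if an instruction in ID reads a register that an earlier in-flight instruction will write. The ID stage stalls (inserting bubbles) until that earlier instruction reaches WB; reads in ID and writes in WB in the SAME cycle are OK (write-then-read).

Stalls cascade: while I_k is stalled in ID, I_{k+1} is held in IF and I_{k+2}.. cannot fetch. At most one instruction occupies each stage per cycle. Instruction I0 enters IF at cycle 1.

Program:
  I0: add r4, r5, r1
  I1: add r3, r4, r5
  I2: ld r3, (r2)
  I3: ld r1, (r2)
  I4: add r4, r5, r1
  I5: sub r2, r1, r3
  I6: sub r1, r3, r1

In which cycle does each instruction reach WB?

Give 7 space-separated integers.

Answer: 5 8 9 10 13 14 15

Derivation:
I0 add r4 <- r5,r1: IF@1 ID@2 stall=0 (-) EX@3 MEM@4 WB@5
I1 add r3 <- r4,r5: IF@2 ID@3 stall=2 (RAW on I0.r4 (WB@5)) EX@6 MEM@7 WB@8
I2 ld r3 <- r2: IF@3 ID@6 stall=0 (-) EX@7 MEM@8 WB@9
I3 ld r1 <- r2: IF@6 ID@7 stall=0 (-) EX@8 MEM@9 WB@10
I4 add r4 <- r5,r1: IF@7 ID@8 stall=2 (RAW on I3.r1 (WB@10)) EX@11 MEM@12 WB@13
I5 sub r2 <- r1,r3: IF@8 ID@11 stall=0 (-) EX@12 MEM@13 WB@14
I6 sub r1 <- r3,r1: IF@11 ID@12 stall=0 (-) EX@13 MEM@14 WB@15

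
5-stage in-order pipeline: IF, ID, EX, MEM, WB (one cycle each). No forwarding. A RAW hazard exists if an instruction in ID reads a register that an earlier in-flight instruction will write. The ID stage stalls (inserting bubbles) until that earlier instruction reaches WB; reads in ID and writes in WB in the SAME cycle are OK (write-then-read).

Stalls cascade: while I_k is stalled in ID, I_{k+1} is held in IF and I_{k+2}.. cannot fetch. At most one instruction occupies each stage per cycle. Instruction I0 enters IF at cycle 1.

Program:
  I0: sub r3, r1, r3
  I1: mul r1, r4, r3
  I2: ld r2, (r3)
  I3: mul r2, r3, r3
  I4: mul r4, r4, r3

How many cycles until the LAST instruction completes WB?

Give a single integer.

I0 sub r3 <- r1,r3: IF@1 ID@2 stall=0 (-) EX@3 MEM@4 WB@5
I1 mul r1 <- r4,r3: IF@2 ID@3 stall=2 (RAW on I0.r3 (WB@5)) EX@6 MEM@7 WB@8
I2 ld r2 <- r3: IF@3 ID@6 stall=0 (-) EX@7 MEM@8 WB@9
I3 mul r2 <- r3,r3: IF@6 ID@7 stall=0 (-) EX@8 MEM@9 WB@10
I4 mul r4 <- r4,r3: IF@7 ID@8 stall=0 (-) EX@9 MEM@10 WB@11

Answer: 11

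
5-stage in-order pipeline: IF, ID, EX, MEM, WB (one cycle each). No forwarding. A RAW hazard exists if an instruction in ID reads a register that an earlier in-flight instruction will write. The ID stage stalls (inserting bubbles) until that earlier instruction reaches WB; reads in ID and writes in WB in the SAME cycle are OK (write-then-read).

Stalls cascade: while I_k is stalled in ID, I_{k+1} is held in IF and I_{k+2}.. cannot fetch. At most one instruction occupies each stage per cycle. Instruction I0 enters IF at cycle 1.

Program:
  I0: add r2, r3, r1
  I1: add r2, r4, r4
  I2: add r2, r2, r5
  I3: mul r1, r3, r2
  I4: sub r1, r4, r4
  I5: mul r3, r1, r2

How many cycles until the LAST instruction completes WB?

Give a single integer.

Answer: 16

Derivation:
I0 add r2 <- r3,r1: IF@1 ID@2 stall=0 (-) EX@3 MEM@4 WB@5
I1 add r2 <- r4,r4: IF@2 ID@3 stall=0 (-) EX@4 MEM@5 WB@6
I2 add r2 <- r2,r5: IF@3 ID@4 stall=2 (RAW on I1.r2 (WB@6)) EX@7 MEM@8 WB@9
I3 mul r1 <- r3,r2: IF@4 ID@7 stall=2 (RAW on I2.r2 (WB@9)) EX@10 MEM@11 WB@12
I4 sub r1 <- r4,r4: IF@7 ID@10 stall=0 (-) EX@11 MEM@12 WB@13
I5 mul r3 <- r1,r2: IF@10 ID@11 stall=2 (RAW on I4.r1 (WB@13)) EX@14 MEM@15 WB@16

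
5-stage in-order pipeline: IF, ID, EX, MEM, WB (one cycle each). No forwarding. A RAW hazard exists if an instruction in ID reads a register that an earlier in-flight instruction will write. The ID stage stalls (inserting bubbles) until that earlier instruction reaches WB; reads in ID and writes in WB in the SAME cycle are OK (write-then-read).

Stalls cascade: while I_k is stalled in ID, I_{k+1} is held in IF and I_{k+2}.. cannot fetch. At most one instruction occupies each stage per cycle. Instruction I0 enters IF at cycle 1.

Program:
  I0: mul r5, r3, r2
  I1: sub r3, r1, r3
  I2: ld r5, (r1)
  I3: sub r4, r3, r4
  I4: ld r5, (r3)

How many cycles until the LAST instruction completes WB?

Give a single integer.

I0 mul r5 <- r3,r2: IF@1 ID@2 stall=0 (-) EX@3 MEM@4 WB@5
I1 sub r3 <- r1,r3: IF@2 ID@3 stall=0 (-) EX@4 MEM@5 WB@6
I2 ld r5 <- r1: IF@3 ID@4 stall=0 (-) EX@5 MEM@6 WB@7
I3 sub r4 <- r3,r4: IF@4 ID@5 stall=1 (RAW on I1.r3 (WB@6)) EX@7 MEM@8 WB@9
I4 ld r5 <- r3: IF@5 ID@7 stall=0 (-) EX@8 MEM@9 WB@10

Answer: 10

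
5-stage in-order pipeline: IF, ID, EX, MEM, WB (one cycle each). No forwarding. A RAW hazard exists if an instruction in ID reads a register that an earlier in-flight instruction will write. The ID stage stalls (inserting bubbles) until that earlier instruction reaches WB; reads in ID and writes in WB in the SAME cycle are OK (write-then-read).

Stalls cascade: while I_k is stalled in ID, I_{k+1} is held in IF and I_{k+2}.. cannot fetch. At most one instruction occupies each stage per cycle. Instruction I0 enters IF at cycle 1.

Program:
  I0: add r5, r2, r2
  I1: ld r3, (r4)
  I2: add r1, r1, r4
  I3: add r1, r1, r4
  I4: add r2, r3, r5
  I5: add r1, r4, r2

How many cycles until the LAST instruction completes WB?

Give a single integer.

Answer: 14

Derivation:
I0 add r5 <- r2,r2: IF@1 ID@2 stall=0 (-) EX@3 MEM@4 WB@5
I1 ld r3 <- r4: IF@2 ID@3 stall=0 (-) EX@4 MEM@5 WB@6
I2 add r1 <- r1,r4: IF@3 ID@4 stall=0 (-) EX@5 MEM@6 WB@7
I3 add r1 <- r1,r4: IF@4 ID@5 stall=2 (RAW on I2.r1 (WB@7)) EX@8 MEM@9 WB@10
I4 add r2 <- r3,r5: IF@5 ID@8 stall=0 (-) EX@9 MEM@10 WB@11
I5 add r1 <- r4,r2: IF@8 ID@9 stall=2 (RAW on I4.r2 (WB@11)) EX@12 MEM@13 WB@14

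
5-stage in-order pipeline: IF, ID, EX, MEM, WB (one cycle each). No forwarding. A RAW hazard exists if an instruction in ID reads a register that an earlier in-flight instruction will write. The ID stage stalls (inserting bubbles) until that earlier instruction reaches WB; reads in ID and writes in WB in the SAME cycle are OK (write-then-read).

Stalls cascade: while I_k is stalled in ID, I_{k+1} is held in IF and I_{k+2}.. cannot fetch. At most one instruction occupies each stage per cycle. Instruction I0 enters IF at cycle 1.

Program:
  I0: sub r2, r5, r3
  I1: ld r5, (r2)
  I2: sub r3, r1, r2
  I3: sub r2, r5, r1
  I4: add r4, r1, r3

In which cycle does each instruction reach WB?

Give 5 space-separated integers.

Answer: 5 8 9 11 12

Derivation:
I0 sub r2 <- r5,r3: IF@1 ID@2 stall=0 (-) EX@3 MEM@4 WB@5
I1 ld r5 <- r2: IF@2 ID@3 stall=2 (RAW on I0.r2 (WB@5)) EX@6 MEM@7 WB@8
I2 sub r3 <- r1,r2: IF@3 ID@6 stall=0 (-) EX@7 MEM@8 WB@9
I3 sub r2 <- r5,r1: IF@6 ID@7 stall=1 (RAW on I1.r5 (WB@8)) EX@9 MEM@10 WB@11
I4 add r4 <- r1,r3: IF@7 ID@9 stall=0 (-) EX@10 MEM@11 WB@12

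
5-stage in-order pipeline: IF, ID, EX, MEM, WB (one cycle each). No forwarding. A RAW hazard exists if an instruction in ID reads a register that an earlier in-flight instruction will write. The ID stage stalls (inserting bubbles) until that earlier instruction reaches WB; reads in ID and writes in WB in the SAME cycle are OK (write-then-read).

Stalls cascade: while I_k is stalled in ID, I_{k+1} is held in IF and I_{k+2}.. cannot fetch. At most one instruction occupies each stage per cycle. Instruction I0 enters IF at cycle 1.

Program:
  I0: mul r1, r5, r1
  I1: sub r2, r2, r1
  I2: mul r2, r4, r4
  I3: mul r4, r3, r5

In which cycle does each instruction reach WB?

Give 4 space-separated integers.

Answer: 5 8 9 10

Derivation:
I0 mul r1 <- r5,r1: IF@1 ID@2 stall=0 (-) EX@3 MEM@4 WB@5
I1 sub r2 <- r2,r1: IF@2 ID@3 stall=2 (RAW on I0.r1 (WB@5)) EX@6 MEM@7 WB@8
I2 mul r2 <- r4,r4: IF@3 ID@6 stall=0 (-) EX@7 MEM@8 WB@9
I3 mul r4 <- r3,r5: IF@6 ID@7 stall=0 (-) EX@8 MEM@9 WB@10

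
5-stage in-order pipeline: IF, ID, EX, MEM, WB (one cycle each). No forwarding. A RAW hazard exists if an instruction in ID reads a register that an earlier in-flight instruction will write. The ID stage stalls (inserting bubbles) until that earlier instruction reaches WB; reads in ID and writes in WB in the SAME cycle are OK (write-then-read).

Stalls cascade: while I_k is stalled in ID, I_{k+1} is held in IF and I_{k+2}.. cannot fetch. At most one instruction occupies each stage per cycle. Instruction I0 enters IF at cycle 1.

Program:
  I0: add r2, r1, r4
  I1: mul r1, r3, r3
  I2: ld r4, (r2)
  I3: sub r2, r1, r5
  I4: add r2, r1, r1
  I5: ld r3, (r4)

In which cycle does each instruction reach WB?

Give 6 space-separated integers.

I0 add r2 <- r1,r4: IF@1 ID@2 stall=0 (-) EX@3 MEM@4 WB@5
I1 mul r1 <- r3,r3: IF@2 ID@3 stall=0 (-) EX@4 MEM@5 WB@6
I2 ld r4 <- r2: IF@3 ID@4 stall=1 (RAW on I0.r2 (WB@5)) EX@6 MEM@7 WB@8
I3 sub r2 <- r1,r5: IF@4 ID@6 stall=0 (-) EX@7 MEM@8 WB@9
I4 add r2 <- r1,r1: IF@6 ID@7 stall=0 (-) EX@8 MEM@9 WB@10
I5 ld r3 <- r4: IF@7 ID@8 stall=0 (-) EX@9 MEM@10 WB@11

Answer: 5 6 8 9 10 11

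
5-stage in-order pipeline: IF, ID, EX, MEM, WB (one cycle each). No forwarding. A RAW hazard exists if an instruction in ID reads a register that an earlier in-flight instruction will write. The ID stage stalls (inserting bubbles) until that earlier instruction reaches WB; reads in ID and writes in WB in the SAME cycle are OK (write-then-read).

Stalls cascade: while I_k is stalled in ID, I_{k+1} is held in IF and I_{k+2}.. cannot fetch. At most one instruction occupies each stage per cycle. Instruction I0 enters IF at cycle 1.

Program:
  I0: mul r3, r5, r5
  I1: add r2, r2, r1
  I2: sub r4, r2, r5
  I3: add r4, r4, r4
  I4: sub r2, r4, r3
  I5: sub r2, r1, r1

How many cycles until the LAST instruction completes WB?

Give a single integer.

I0 mul r3 <- r5,r5: IF@1 ID@2 stall=0 (-) EX@3 MEM@4 WB@5
I1 add r2 <- r2,r1: IF@2 ID@3 stall=0 (-) EX@4 MEM@5 WB@6
I2 sub r4 <- r2,r5: IF@3 ID@4 stall=2 (RAW on I1.r2 (WB@6)) EX@7 MEM@8 WB@9
I3 add r4 <- r4,r4: IF@4 ID@7 stall=2 (RAW on I2.r4 (WB@9)) EX@10 MEM@11 WB@12
I4 sub r2 <- r4,r3: IF@7 ID@10 stall=2 (RAW on I3.r4 (WB@12)) EX@13 MEM@14 WB@15
I5 sub r2 <- r1,r1: IF@10 ID@13 stall=0 (-) EX@14 MEM@15 WB@16

Answer: 16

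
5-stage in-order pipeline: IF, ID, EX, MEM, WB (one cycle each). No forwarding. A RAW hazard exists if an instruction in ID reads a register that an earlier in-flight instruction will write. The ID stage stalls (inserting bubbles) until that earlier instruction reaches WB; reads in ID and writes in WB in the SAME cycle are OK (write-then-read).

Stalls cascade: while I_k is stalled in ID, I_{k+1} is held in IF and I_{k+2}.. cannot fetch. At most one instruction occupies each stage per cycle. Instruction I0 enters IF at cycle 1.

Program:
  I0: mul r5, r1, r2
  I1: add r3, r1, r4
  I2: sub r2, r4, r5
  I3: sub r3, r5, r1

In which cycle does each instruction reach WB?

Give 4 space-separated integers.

Answer: 5 6 8 9

Derivation:
I0 mul r5 <- r1,r2: IF@1 ID@2 stall=0 (-) EX@3 MEM@4 WB@5
I1 add r3 <- r1,r4: IF@2 ID@3 stall=0 (-) EX@4 MEM@5 WB@6
I2 sub r2 <- r4,r5: IF@3 ID@4 stall=1 (RAW on I0.r5 (WB@5)) EX@6 MEM@7 WB@8
I3 sub r3 <- r5,r1: IF@4 ID@6 stall=0 (-) EX@7 MEM@8 WB@9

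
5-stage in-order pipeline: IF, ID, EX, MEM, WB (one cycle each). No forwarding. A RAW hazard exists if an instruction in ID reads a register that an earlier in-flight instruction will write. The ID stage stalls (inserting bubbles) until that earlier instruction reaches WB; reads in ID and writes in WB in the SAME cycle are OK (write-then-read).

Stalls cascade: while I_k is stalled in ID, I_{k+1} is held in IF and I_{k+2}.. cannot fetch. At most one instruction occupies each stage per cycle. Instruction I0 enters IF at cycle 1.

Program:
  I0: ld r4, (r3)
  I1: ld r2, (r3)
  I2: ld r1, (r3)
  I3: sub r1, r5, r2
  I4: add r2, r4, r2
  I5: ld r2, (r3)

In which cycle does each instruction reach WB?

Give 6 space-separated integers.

I0 ld r4 <- r3: IF@1 ID@2 stall=0 (-) EX@3 MEM@4 WB@5
I1 ld r2 <- r3: IF@2 ID@3 stall=0 (-) EX@4 MEM@5 WB@6
I2 ld r1 <- r3: IF@3 ID@4 stall=0 (-) EX@5 MEM@6 WB@7
I3 sub r1 <- r5,r2: IF@4 ID@5 stall=1 (RAW on I1.r2 (WB@6)) EX@7 MEM@8 WB@9
I4 add r2 <- r4,r2: IF@5 ID@7 stall=0 (-) EX@8 MEM@9 WB@10
I5 ld r2 <- r3: IF@7 ID@8 stall=0 (-) EX@9 MEM@10 WB@11

Answer: 5 6 7 9 10 11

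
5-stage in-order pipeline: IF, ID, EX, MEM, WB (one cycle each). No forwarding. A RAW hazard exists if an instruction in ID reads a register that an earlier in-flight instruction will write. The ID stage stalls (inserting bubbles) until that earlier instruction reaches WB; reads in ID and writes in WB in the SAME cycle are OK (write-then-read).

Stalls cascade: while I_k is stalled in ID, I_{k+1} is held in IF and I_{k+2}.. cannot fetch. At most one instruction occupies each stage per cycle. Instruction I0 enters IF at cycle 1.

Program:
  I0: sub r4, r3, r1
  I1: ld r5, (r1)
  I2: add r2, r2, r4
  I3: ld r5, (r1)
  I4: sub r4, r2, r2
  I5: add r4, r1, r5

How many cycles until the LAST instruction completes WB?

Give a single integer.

I0 sub r4 <- r3,r1: IF@1 ID@2 stall=0 (-) EX@3 MEM@4 WB@5
I1 ld r5 <- r1: IF@2 ID@3 stall=0 (-) EX@4 MEM@5 WB@6
I2 add r2 <- r2,r4: IF@3 ID@4 stall=1 (RAW on I0.r4 (WB@5)) EX@6 MEM@7 WB@8
I3 ld r5 <- r1: IF@4 ID@6 stall=0 (-) EX@7 MEM@8 WB@9
I4 sub r4 <- r2,r2: IF@6 ID@7 stall=1 (RAW on I2.r2 (WB@8)) EX@9 MEM@10 WB@11
I5 add r4 <- r1,r5: IF@7 ID@9 stall=0 (-) EX@10 MEM@11 WB@12

Answer: 12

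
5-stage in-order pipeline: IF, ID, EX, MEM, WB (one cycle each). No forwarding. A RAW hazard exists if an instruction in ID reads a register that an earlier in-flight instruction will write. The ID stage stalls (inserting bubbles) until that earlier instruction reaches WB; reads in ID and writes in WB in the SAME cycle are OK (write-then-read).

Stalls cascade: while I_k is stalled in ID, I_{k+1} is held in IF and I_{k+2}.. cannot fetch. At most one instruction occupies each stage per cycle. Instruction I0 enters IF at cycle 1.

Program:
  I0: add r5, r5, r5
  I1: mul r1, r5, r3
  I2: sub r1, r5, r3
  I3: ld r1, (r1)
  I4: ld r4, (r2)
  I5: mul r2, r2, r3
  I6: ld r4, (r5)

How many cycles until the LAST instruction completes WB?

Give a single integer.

Answer: 15

Derivation:
I0 add r5 <- r5,r5: IF@1 ID@2 stall=0 (-) EX@3 MEM@4 WB@5
I1 mul r1 <- r5,r3: IF@2 ID@3 stall=2 (RAW on I0.r5 (WB@5)) EX@6 MEM@7 WB@8
I2 sub r1 <- r5,r3: IF@3 ID@6 stall=0 (-) EX@7 MEM@8 WB@9
I3 ld r1 <- r1: IF@6 ID@7 stall=2 (RAW on I2.r1 (WB@9)) EX@10 MEM@11 WB@12
I4 ld r4 <- r2: IF@7 ID@10 stall=0 (-) EX@11 MEM@12 WB@13
I5 mul r2 <- r2,r3: IF@10 ID@11 stall=0 (-) EX@12 MEM@13 WB@14
I6 ld r4 <- r5: IF@11 ID@12 stall=0 (-) EX@13 MEM@14 WB@15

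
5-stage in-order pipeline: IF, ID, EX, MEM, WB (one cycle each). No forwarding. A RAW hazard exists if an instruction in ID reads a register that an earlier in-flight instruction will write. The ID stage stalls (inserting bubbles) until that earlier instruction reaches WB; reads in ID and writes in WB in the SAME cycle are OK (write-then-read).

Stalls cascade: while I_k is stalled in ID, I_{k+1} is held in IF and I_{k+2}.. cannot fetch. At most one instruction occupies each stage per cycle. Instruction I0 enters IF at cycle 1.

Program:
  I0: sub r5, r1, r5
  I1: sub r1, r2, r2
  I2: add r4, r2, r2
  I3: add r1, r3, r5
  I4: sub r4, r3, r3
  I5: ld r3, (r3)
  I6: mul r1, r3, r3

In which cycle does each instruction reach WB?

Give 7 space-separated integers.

Answer: 5 6 7 8 9 10 13

Derivation:
I0 sub r5 <- r1,r5: IF@1 ID@2 stall=0 (-) EX@3 MEM@4 WB@5
I1 sub r1 <- r2,r2: IF@2 ID@3 stall=0 (-) EX@4 MEM@5 WB@6
I2 add r4 <- r2,r2: IF@3 ID@4 stall=0 (-) EX@5 MEM@6 WB@7
I3 add r1 <- r3,r5: IF@4 ID@5 stall=0 (-) EX@6 MEM@7 WB@8
I4 sub r4 <- r3,r3: IF@5 ID@6 stall=0 (-) EX@7 MEM@8 WB@9
I5 ld r3 <- r3: IF@6 ID@7 stall=0 (-) EX@8 MEM@9 WB@10
I6 mul r1 <- r3,r3: IF@7 ID@8 stall=2 (RAW on I5.r3 (WB@10)) EX@11 MEM@12 WB@13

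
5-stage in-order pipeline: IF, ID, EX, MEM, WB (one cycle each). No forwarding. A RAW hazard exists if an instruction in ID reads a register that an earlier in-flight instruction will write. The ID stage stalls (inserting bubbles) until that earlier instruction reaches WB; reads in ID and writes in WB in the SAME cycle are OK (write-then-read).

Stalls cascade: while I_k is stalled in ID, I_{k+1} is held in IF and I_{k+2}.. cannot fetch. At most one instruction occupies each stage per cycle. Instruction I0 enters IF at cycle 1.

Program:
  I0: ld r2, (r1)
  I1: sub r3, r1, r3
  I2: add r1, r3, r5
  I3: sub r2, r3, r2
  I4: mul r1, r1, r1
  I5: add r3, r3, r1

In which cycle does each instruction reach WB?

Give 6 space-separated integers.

I0 ld r2 <- r1: IF@1 ID@2 stall=0 (-) EX@3 MEM@4 WB@5
I1 sub r3 <- r1,r3: IF@2 ID@3 stall=0 (-) EX@4 MEM@5 WB@6
I2 add r1 <- r3,r5: IF@3 ID@4 stall=2 (RAW on I1.r3 (WB@6)) EX@7 MEM@8 WB@9
I3 sub r2 <- r3,r2: IF@4 ID@7 stall=0 (-) EX@8 MEM@9 WB@10
I4 mul r1 <- r1,r1: IF@7 ID@8 stall=1 (RAW on I2.r1 (WB@9)) EX@10 MEM@11 WB@12
I5 add r3 <- r3,r1: IF@8 ID@10 stall=2 (RAW on I4.r1 (WB@12)) EX@13 MEM@14 WB@15

Answer: 5 6 9 10 12 15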